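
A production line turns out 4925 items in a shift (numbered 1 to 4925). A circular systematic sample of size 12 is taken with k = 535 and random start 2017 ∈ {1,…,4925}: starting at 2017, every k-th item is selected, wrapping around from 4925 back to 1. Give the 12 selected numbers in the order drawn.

Selection 1: 2017
Selection 2: 2017 + 535 = 2552
Selection 3: 2552 + 535 = 3087
Selection 4: 3087 + 535 = 3622
Selection 5: 3622 + 535 = 4157
Selection 6: 4157 + 535 = 4692
Selection 7: 4692 + 535 = 5227 → 5227 − 4925 = 302
Selection 8: 302 + 535 = 837
Selection 9: 837 + 535 = 1372
Selection 10: 1372 + 535 = 1907
Selection 11: 1907 + 535 = 2442
Selection 12: 2442 + 535 = 2977

2017, 2552, 3087, 3622, 4157, 4692, 302, 837, 1372, 1907, 2442, 2977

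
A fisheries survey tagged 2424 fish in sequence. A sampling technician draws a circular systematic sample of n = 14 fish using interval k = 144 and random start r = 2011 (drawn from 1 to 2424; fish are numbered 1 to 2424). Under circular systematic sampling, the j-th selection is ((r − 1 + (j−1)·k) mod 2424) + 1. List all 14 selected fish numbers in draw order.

2011, 2155, 2299, 19, 163, 307, 451, 595, 739, 883, 1027, 1171, 1315, 1459

Selection 1: 2011
Selection 2: 2011 + 144 = 2155
Selection 3: 2155 + 144 = 2299
Selection 4: 2299 + 144 = 2443 → 2443 − 2424 = 19
Selection 5: 19 + 144 = 163
Selection 6: 163 + 144 = 307
Selection 7: 307 + 144 = 451
Selection 8: 451 + 144 = 595
Selection 9: 595 + 144 = 739
Selection 10: 739 + 144 = 883
Selection 11: 883 + 144 = 1027
Selection 12: 1027 + 144 = 1171
Selection 13: 1171 + 144 = 1315
Selection 14: 1315 + 144 = 1459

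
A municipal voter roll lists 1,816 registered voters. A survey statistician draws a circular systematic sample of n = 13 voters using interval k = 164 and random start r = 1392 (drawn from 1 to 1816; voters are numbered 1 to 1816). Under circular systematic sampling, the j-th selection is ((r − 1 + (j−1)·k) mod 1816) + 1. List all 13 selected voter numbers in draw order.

Selection 1: 1392
Selection 2: 1392 + 164 = 1556
Selection 3: 1556 + 164 = 1720
Selection 4: 1720 + 164 = 1884 → 1884 − 1816 = 68
Selection 5: 68 + 164 = 232
Selection 6: 232 + 164 = 396
Selection 7: 396 + 164 = 560
Selection 8: 560 + 164 = 724
Selection 9: 724 + 164 = 888
Selection 10: 888 + 164 = 1052
Selection 11: 1052 + 164 = 1216
Selection 12: 1216 + 164 = 1380
Selection 13: 1380 + 164 = 1544

1392, 1556, 1720, 68, 232, 396, 560, 724, 888, 1052, 1216, 1380, 1544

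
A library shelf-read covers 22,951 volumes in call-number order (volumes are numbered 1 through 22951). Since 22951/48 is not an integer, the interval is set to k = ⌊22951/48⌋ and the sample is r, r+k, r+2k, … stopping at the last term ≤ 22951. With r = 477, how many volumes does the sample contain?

48

k = ⌊22951/48⌋ = 478
Achieved size = ⌊(22951 − 477)/478⌋ + 1 = ⌊22474/478⌋ + 1 = 47 + 1 = 48
(last selection: 477 + 47×478 = 22943 ≤ 22951; next would be 23421 > 22951)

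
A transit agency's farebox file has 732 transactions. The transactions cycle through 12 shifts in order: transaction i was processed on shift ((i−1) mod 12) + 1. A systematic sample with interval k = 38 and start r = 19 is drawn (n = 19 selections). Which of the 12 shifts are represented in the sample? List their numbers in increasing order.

1, 3, 5, 7, 9, 11

Consecutive selections differ by k = 38, so their shift numbers differ by 38 mod 12 = 2.
gcd(38, 12) = 2, so the sample visits 12/2 = 6 distinct residues mod 12.
Start 19 is shift 7; the shifts hit are 1, 3, 5, 7, 9, 11.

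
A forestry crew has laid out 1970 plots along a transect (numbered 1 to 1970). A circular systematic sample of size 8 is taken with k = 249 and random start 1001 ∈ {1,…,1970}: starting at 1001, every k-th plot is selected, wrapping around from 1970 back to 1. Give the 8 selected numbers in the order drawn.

1001, 1250, 1499, 1748, 27, 276, 525, 774

Selection 1: 1001
Selection 2: 1001 + 249 = 1250
Selection 3: 1250 + 249 = 1499
Selection 4: 1499 + 249 = 1748
Selection 5: 1748 + 249 = 1997 → 1997 − 1970 = 27
Selection 6: 27 + 249 = 276
Selection 7: 276 + 249 = 525
Selection 8: 525 + 249 = 774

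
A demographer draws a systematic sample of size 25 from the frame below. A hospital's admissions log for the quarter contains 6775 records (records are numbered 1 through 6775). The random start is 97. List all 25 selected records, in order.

97, 368, 639, 910, 1181, 1452, 1723, 1994, 2265, 2536, 2807, 3078, 3349, 3620, 3891, 4162, 4433, 4704, 4975, 5246, 5517, 5788, 6059, 6330, 6601

k = N/n = 6775/25 = 271
record 1: 97
record 2: 97 + 271 = 368
record 3: 368 + 271 = 639
record 4: 639 + 271 = 910
record 5: 910 + 271 = 1181
record 6: 1181 + 271 = 1452
record 7: 1452 + 271 = 1723
record 8: 1723 + 271 = 1994
record 9: 1994 + 271 = 2265
record 10: 2265 + 271 = 2536
record 11: 2536 + 271 = 2807
record 12: 2807 + 271 = 3078
record 13: 3078 + 271 = 3349
record 14: 3349 + 271 = 3620
record 15: 3620 + 271 = 3891
record 16: 3891 + 271 = 4162
record 17: 4162 + 271 = 4433
record 18: 4433 + 271 = 4704
record 19: 4704 + 271 = 4975
record 20: 4975 + 271 = 5246
record 21: 5246 + 271 = 5517
record 22: 5517 + 271 = 5788
record 23: 5788 + 271 = 6059
record 24: 6059 + 271 = 6330
record 25: 6330 + 271 = 6601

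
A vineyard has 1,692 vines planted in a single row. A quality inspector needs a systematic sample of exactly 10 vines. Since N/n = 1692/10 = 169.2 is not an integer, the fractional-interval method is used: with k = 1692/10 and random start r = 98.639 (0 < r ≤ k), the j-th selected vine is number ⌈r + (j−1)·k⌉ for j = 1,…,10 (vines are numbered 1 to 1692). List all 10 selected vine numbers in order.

j=1: r + 0k = 98.639 → ⌈·⌉ = 99
j=2: r + 1k = 267.839 → ⌈·⌉ = 268
j=3: r + 2k = 437.039 → ⌈·⌉ = 438
j=4: r + 3k = 606.239 → ⌈·⌉ = 607
j=5: r + 4k = 775.439 → ⌈·⌉ = 776
j=6: r + 5k = 944.639 → ⌈·⌉ = 945
j=7: r + 6k = 1113.839 → ⌈·⌉ = 1114
j=8: r + 7k = 1283.039 → ⌈·⌉ = 1284
j=9: r + 8k = 1452.239 → ⌈·⌉ = 1453
j=10: r + 9k = 1621.439 → ⌈·⌉ = 1622

99, 268, 438, 607, 776, 945, 1114, 1284, 1453, 1622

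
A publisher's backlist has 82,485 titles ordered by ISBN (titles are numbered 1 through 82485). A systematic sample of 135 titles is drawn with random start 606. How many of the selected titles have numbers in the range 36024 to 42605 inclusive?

11

k = 82485/135 = 611
First selection ≥ 36024: 606 + ⌈(36024−606)/611⌉·611 = 606 + 58×611 = 36044
Last selection ≤ 42605: 606 + ⌊(42605−606)/611⌋·611 = 606 + 68×611 = 42154
Count = 68 − 58 + 1 = 11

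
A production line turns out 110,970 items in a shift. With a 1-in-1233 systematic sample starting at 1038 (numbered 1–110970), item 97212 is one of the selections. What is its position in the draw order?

k = 1233
position = (97212 − 1038)/1233 + 1 = 96174/1233 + 1 = 78 + 1 = 79

79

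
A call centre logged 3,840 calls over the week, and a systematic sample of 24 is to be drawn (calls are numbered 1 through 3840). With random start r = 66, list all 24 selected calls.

k = N/n = 3840/24 = 160
call 1: 66
call 2: 66 + 160 = 226
call 3: 226 + 160 = 386
call 4: 386 + 160 = 546
call 5: 546 + 160 = 706
call 6: 706 + 160 = 866
call 7: 866 + 160 = 1026
call 8: 1026 + 160 = 1186
call 9: 1186 + 160 = 1346
call 10: 1346 + 160 = 1506
call 11: 1506 + 160 = 1666
call 12: 1666 + 160 = 1826
call 13: 1826 + 160 = 1986
call 14: 1986 + 160 = 2146
call 15: 2146 + 160 = 2306
call 16: 2306 + 160 = 2466
call 17: 2466 + 160 = 2626
call 18: 2626 + 160 = 2786
call 19: 2786 + 160 = 2946
call 20: 2946 + 160 = 3106
call 21: 3106 + 160 = 3266
call 22: 3266 + 160 = 3426
call 23: 3426 + 160 = 3586
call 24: 3586 + 160 = 3746

66, 226, 386, 546, 706, 866, 1026, 1186, 1346, 1506, 1666, 1826, 1986, 2146, 2306, 2466, 2626, 2786, 2946, 3106, 3266, 3426, 3586, 3746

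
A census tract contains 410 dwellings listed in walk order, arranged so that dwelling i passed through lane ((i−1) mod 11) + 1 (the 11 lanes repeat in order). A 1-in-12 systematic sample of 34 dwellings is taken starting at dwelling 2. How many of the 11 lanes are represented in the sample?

11

Consecutive selections differ by k = 12, so their lane numbers differ by 12 mod 11 = 1.
gcd(12, 11) = 1, so the sample visits 11/1 = 11 distinct residues mod 11.
Start 2 is lane 2; the lanes hit are 1, 2, 3, 4, 5, 6, 7, 8, 9, 10, 11.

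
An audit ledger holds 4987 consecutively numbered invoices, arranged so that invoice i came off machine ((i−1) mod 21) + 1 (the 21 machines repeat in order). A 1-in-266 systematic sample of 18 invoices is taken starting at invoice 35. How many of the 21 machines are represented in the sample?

Consecutive selections differ by k = 266, so their machine numbers differ by 266 mod 21 = 14.
gcd(266, 21) = 7, so the sample visits 21/7 = 3 distinct residues mod 21.
Start 35 is machine 14; the machines hit are 7, 14, 21.

3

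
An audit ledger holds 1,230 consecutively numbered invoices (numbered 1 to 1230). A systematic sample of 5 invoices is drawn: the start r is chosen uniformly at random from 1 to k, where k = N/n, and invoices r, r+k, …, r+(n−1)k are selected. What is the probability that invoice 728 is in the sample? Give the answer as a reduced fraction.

1/246

k = 1230/5 = 246.
Invoice 728 is selected iff r ≡ 728 (mod 246); exactly one such r in {1,…,246}.
Inclusion probability = 1/246.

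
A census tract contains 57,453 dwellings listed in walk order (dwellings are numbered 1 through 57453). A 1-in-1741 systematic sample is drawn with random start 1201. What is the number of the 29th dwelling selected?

k = 1741
29th selection = r + (29−1)·k = 1201 + 28×1741 = 1201 + 48748 = 49949

49949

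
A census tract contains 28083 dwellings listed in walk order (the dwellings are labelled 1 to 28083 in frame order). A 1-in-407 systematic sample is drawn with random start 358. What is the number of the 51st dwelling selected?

k = 407
51st selection = r + (51−1)·k = 358 + 50×407 = 358 + 20350 = 20708

20708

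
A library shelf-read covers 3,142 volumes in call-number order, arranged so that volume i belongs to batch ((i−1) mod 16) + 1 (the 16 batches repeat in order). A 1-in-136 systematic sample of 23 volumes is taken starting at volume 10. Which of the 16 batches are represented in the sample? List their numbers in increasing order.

2, 10

Consecutive selections differ by k = 136, so their batch numbers differ by 136 mod 16 = 8.
gcd(136, 16) = 8, so the sample visits 16/8 = 2 distinct residues mod 16.
Start 10 is batch 10; the batches hit are 2, 10.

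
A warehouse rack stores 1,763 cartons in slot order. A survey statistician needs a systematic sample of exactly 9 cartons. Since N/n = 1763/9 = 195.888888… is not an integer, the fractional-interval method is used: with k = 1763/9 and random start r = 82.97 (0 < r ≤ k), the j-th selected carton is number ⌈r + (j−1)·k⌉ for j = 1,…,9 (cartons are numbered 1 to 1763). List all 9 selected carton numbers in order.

j=1: r + 0k = 82.97 → ⌈·⌉ = 83
j=2: r + 1k = 278.858888… → ⌈·⌉ = 279
j=3: r + 2k = 474.747777… → ⌈·⌉ = 475
j=4: r + 3k = 670.636666… → ⌈·⌉ = 671
j=5: r + 4k = 866.525555… → ⌈·⌉ = 867
j=6: r + 5k = 1062.414444… → ⌈·⌉ = 1063
j=7: r + 6k = 1258.303333… → ⌈·⌉ = 1259
j=8: r + 7k = 1454.192222… → ⌈·⌉ = 1455
j=9: r + 8k = 1650.081111… → ⌈·⌉ = 1651

83, 279, 475, 671, 867, 1063, 1259, 1455, 1651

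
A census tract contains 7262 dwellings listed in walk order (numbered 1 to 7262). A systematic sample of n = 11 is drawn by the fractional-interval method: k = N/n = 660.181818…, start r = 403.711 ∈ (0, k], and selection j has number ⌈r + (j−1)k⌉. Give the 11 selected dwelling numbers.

404, 1064, 1725, 2385, 3045, 3705, 4365, 5025, 5686, 6346, 7006

j=1: r + 0k = 403.711 → ⌈·⌉ = 404
j=2: r + 1k = 1063.892818… → ⌈·⌉ = 1064
j=3: r + 2k = 1724.074636… → ⌈·⌉ = 1725
j=4: r + 3k = 2384.256454… → ⌈·⌉ = 2385
j=5: r + 4k = 3044.438272… → ⌈·⌉ = 3045
j=6: r + 5k = 3704.620090… → ⌈·⌉ = 3705
j=7: r + 6k = 4364.801909… → ⌈·⌉ = 4365
j=8: r + 7k = 5024.983727… → ⌈·⌉ = 5025
j=9: r + 8k = 5685.165545… → ⌈·⌉ = 5686
j=10: r + 9k = 6345.347363… → ⌈·⌉ = 6346
j=11: r + 10k = 7005.529181… → ⌈·⌉ = 7006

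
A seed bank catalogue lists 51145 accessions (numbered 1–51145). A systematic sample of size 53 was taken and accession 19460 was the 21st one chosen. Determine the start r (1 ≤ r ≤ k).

k = 51145/53 = 965
r = 19460 − (21−1)×965 = 19460 − 19300 = 160

160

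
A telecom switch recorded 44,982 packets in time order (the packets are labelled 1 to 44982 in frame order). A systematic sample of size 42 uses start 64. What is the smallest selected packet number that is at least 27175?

27910

k = 44982/42 = 1071
Steps past start: ⌈(27175 − 64)/1071⌉ = ⌈27111/1071⌉ = 26
Selected packet: 64 + 26×1071 = 27910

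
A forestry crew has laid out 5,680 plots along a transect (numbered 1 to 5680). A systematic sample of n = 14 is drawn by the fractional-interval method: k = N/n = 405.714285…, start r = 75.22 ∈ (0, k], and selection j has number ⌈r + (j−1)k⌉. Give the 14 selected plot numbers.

j=1: r + 0k = 75.22 → ⌈·⌉ = 76
j=2: r + 1k = 480.934285… → ⌈·⌉ = 481
j=3: r + 2k = 886.648571… → ⌈·⌉ = 887
j=4: r + 3k = 1292.362857… → ⌈·⌉ = 1293
j=5: r + 4k = 1698.077142… → ⌈·⌉ = 1699
j=6: r + 5k = 2103.791428… → ⌈·⌉ = 2104
j=7: r + 6k = 2509.505714… → ⌈·⌉ = 2510
j=8: r + 7k = 2915.22 → ⌈·⌉ = 2916
j=9: r + 8k = 3320.934285… → ⌈·⌉ = 3321
j=10: r + 9k = 3726.648571… → ⌈·⌉ = 3727
j=11: r + 10k = 4132.362857… → ⌈·⌉ = 4133
j=12: r + 11k = 4538.077142… → ⌈·⌉ = 4539
j=13: r + 12k = 4943.791428… → ⌈·⌉ = 4944
j=14: r + 13k = 5349.505714… → ⌈·⌉ = 5350

76, 481, 887, 1293, 1699, 2104, 2510, 2916, 3321, 3727, 4133, 4539, 4944, 5350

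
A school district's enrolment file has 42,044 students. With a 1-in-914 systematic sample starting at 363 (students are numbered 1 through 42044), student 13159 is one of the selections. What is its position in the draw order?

15

k = 914
position = (13159 − 363)/914 + 1 = 12796/914 + 1 = 14 + 1 = 15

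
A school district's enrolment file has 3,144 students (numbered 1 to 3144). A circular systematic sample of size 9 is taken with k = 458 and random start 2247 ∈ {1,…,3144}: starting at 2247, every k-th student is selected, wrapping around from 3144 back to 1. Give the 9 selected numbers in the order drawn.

2247, 2705, 19, 477, 935, 1393, 1851, 2309, 2767

Selection 1: 2247
Selection 2: 2247 + 458 = 2705
Selection 3: 2705 + 458 = 3163 → 3163 − 3144 = 19
Selection 4: 19 + 458 = 477
Selection 5: 477 + 458 = 935
Selection 6: 935 + 458 = 1393
Selection 7: 1393 + 458 = 1851
Selection 8: 1851 + 458 = 2309
Selection 9: 2309 + 458 = 2767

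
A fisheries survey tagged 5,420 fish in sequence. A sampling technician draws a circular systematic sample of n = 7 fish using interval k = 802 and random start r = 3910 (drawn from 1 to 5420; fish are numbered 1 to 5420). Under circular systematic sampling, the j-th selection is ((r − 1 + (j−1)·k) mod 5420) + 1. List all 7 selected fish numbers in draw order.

3910, 4712, 94, 896, 1698, 2500, 3302

Selection 1: 3910
Selection 2: 3910 + 802 = 4712
Selection 3: 4712 + 802 = 5514 → 5514 − 5420 = 94
Selection 4: 94 + 802 = 896
Selection 5: 896 + 802 = 1698
Selection 6: 1698 + 802 = 2500
Selection 7: 2500 + 802 = 3302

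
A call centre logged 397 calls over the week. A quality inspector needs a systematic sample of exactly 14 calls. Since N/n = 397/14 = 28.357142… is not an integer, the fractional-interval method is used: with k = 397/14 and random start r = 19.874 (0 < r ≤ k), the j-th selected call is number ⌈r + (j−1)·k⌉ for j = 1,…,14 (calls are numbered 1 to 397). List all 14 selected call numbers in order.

j=1: r + 0k = 19.874 → ⌈·⌉ = 20
j=2: r + 1k = 48.231142… → ⌈·⌉ = 49
j=3: r + 2k = 76.588285… → ⌈·⌉ = 77
j=4: r + 3k = 104.945428… → ⌈·⌉ = 105
j=5: r + 4k = 133.302571… → ⌈·⌉ = 134
j=6: r + 5k = 161.659714… → ⌈·⌉ = 162
j=7: r + 6k = 190.016857… → ⌈·⌉ = 191
j=8: r + 7k = 218.374 → ⌈·⌉ = 219
j=9: r + 8k = 246.731142… → ⌈·⌉ = 247
j=10: r + 9k = 275.088285… → ⌈·⌉ = 276
j=11: r + 10k = 303.445428… → ⌈·⌉ = 304
j=12: r + 11k = 331.802571… → ⌈·⌉ = 332
j=13: r + 12k = 360.159714… → ⌈·⌉ = 361
j=14: r + 13k = 388.516857… → ⌈·⌉ = 389

20, 49, 77, 105, 134, 162, 191, 219, 247, 276, 304, 332, 361, 389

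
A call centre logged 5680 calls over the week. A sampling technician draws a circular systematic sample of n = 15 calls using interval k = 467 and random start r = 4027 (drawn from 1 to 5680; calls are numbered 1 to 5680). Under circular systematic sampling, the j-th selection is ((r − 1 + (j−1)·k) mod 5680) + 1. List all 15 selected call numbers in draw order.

4027, 4494, 4961, 5428, 215, 682, 1149, 1616, 2083, 2550, 3017, 3484, 3951, 4418, 4885

Selection 1: 4027
Selection 2: 4027 + 467 = 4494
Selection 3: 4494 + 467 = 4961
Selection 4: 4961 + 467 = 5428
Selection 5: 5428 + 467 = 5895 → 5895 − 5680 = 215
Selection 6: 215 + 467 = 682
Selection 7: 682 + 467 = 1149
Selection 8: 1149 + 467 = 1616
Selection 9: 1616 + 467 = 2083
Selection 10: 2083 + 467 = 2550
Selection 11: 2550 + 467 = 3017
Selection 12: 3017 + 467 = 3484
Selection 13: 3484 + 467 = 3951
Selection 14: 3951 + 467 = 4418
Selection 15: 4418 + 467 = 4885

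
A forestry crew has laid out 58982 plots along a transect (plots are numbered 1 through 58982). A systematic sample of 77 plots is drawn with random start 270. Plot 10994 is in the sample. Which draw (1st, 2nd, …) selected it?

k = 58982/77 = 766
position = (10994 − 270)/766 + 1 = 10724/766 + 1 = 14 + 1 = 15

15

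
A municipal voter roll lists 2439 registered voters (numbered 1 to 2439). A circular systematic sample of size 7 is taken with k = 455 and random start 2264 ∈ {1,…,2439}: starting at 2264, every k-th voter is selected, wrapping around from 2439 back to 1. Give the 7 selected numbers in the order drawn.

Selection 1: 2264
Selection 2: 2264 + 455 = 2719 → 2719 − 2439 = 280
Selection 3: 280 + 455 = 735
Selection 4: 735 + 455 = 1190
Selection 5: 1190 + 455 = 1645
Selection 6: 1645 + 455 = 2100
Selection 7: 2100 + 455 = 2555 → 2555 − 2439 = 116

2264, 280, 735, 1190, 1645, 2100, 116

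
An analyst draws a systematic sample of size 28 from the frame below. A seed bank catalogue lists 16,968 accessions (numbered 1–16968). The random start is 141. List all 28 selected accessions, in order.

k = N/n = 16968/28 = 606
accession 1: 141
accession 2: 141 + 606 = 747
accession 3: 747 + 606 = 1353
accession 4: 1353 + 606 = 1959
accession 5: 1959 + 606 = 2565
accession 6: 2565 + 606 = 3171
accession 7: 3171 + 606 = 3777
accession 8: 3777 + 606 = 4383
accession 9: 4383 + 606 = 4989
accession 10: 4989 + 606 = 5595
accession 11: 5595 + 606 = 6201
accession 12: 6201 + 606 = 6807
accession 13: 6807 + 606 = 7413
accession 14: 7413 + 606 = 8019
accession 15: 8019 + 606 = 8625
accession 16: 8625 + 606 = 9231
accession 17: 9231 + 606 = 9837
accession 18: 9837 + 606 = 10443
accession 19: 10443 + 606 = 11049
accession 20: 11049 + 606 = 11655
accession 21: 11655 + 606 = 12261
accession 22: 12261 + 606 = 12867
accession 23: 12867 + 606 = 13473
accession 24: 13473 + 606 = 14079
accession 25: 14079 + 606 = 14685
accession 26: 14685 + 606 = 15291
accession 27: 15291 + 606 = 15897
accession 28: 15897 + 606 = 16503

141, 747, 1353, 1959, 2565, 3171, 3777, 4383, 4989, 5595, 6201, 6807, 7413, 8019, 8625, 9231, 9837, 10443, 11049, 11655, 12261, 12867, 13473, 14079, 14685, 15291, 15897, 16503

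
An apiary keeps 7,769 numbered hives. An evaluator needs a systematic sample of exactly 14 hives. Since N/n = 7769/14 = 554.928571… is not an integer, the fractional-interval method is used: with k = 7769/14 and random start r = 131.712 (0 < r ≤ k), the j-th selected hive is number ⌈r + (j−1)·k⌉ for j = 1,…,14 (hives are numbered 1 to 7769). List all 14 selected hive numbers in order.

132, 687, 1242, 1797, 2352, 2907, 3462, 4017, 4572, 5127, 5681, 6236, 6791, 7346

j=1: r + 0k = 131.712 → ⌈·⌉ = 132
j=2: r + 1k = 686.640571… → ⌈·⌉ = 687
j=3: r + 2k = 1241.569142… → ⌈·⌉ = 1242
j=4: r + 3k = 1796.497714… → ⌈·⌉ = 1797
j=5: r + 4k = 2351.426285… → ⌈·⌉ = 2352
j=6: r + 5k = 2906.354857… → ⌈·⌉ = 2907
j=7: r + 6k = 3461.283428… → ⌈·⌉ = 3462
j=8: r + 7k = 4016.212 → ⌈·⌉ = 4017
j=9: r + 8k = 4571.140571… → ⌈·⌉ = 4572
j=10: r + 9k = 5126.069142… → ⌈·⌉ = 5127
j=11: r + 10k = 5680.997714… → ⌈·⌉ = 5681
j=12: r + 11k = 6235.926285… → ⌈·⌉ = 6236
j=13: r + 12k = 6790.854857… → ⌈·⌉ = 6791
j=14: r + 13k = 7345.783428… → ⌈·⌉ = 7346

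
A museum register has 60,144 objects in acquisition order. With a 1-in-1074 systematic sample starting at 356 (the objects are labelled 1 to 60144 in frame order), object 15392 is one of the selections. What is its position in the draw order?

k = 1074
position = (15392 − 356)/1074 + 1 = 15036/1074 + 1 = 14 + 1 = 15

15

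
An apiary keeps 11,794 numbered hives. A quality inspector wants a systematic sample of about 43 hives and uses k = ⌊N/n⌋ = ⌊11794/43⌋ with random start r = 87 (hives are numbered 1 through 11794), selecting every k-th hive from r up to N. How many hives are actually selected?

k = ⌊11794/43⌋ = 274
Achieved size = ⌊(11794 − 87)/274⌋ + 1 = ⌊11707/274⌋ + 1 = 42 + 1 = 43
(last selection: 87 + 42×274 = 11595 ≤ 11794; next would be 11869 > 11794)

43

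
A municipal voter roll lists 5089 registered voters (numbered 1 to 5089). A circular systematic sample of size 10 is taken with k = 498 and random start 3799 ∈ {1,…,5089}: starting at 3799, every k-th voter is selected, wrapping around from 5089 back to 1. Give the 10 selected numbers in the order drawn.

3799, 4297, 4795, 204, 702, 1200, 1698, 2196, 2694, 3192

Selection 1: 3799
Selection 2: 3799 + 498 = 4297
Selection 3: 4297 + 498 = 4795
Selection 4: 4795 + 498 = 5293 → 5293 − 5089 = 204
Selection 5: 204 + 498 = 702
Selection 6: 702 + 498 = 1200
Selection 7: 1200 + 498 = 1698
Selection 8: 1698 + 498 = 2196
Selection 9: 2196 + 498 = 2694
Selection 10: 2694 + 498 = 3192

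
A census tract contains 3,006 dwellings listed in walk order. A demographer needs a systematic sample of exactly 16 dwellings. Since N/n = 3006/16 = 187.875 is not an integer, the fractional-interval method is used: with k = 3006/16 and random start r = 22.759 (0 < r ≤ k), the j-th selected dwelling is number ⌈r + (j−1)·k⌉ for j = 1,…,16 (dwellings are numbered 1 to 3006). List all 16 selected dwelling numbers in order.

23, 211, 399, 587, 775, 963, 1151, 1338, 1526, 1714, 1902, 2090, 2278, 2466, 2654, 2841

j=1: r + 0k = 22.759 → ⌈·⌉ = 23
j=2: r + 1k = 210.634 → ⌈·⌉ = 211
j=3: r + 2k = 398.509 → ⌈·⌉ = 399
j=4: r + 3k = 586.384 → ⌈·⌉ = 587
j=5: r + 4k = 774.259 → ⌈·⌉ = 775
j=6: r + 5k = 962.134 → ⌈·⌉ = 963
j=7: r + 6k = 1150.009 → ⌈·⌉ = 1151
j=8: r + 7k = 1337.884 → ⌈·⌉ = 1338
j=9: r + 8k = 1525.759 → ⌈·⌉ = 1526
j=10: r + 9k = 1713.634 → ⌈·⌉ = 1714
j=11: r + 10k = 1901.509 → ⌈·⌉ = 1902
j=12: r + 11k = 2089.384 → ⌈·⌉ = 2090
j=13: r + 12k = 2277.259 → ⌈·⌉ = 2278
j=14: r + 13k = 2465.134 → ⌈·⌉ = 2466
j=15: r + 14k = 2653.009 → ⌈·⌉ = 2654
j=16: r + 15k = 2840.884 → ⌈·⌉ = 2841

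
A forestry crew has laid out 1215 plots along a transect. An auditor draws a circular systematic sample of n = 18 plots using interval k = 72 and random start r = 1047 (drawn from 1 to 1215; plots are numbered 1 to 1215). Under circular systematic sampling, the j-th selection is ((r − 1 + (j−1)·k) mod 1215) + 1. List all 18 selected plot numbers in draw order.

1047, 1119, 1191, 48, 120, 192, 264, 336, 408, 480, 552, 624, 696, 768, 840, 912, 984, 1056

Selection 1: 1047
Selection 2: 1047 + 72 = 1119
Selection 3: 1119 + 72 = 1191
Selection 4: 1191 + 72 = 1263 → 1263 − 1215 = 48
Selection 5: 48 + 72 = 120
Selection 6: 120 + 72 = 192
Selection 7: 192 + 72 = 264
Selection 8: 264 + 72 = 336
Selection 9: 336 + 72 = 408
Selection 10: 408 + 72 = 480
Selection 11: 480 + 72 = 552
Selection 12: 552 + 72 = 624
Selection 13: 624 + 72 = 696
Selection 14: 696 + 72 = 768
Selection 15: 768 + 72 = 840
Selection 16: 840 + 72 = 912
Selection 17: 912 + 72 = 984
Selection 18: 984 + 72 = 1056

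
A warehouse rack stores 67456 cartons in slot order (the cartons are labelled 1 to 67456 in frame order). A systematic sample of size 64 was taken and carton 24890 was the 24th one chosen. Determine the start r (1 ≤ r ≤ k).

648

k = 67456/64 = 1054
r = 24890 − (24−1)×1054 = 24890 − 24242 = 648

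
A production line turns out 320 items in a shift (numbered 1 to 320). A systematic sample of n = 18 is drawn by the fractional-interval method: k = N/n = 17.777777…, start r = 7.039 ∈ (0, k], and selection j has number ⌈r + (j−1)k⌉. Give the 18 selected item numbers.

j=1: r + 0k = 7.039 → ⌈·⌉ = 8
j=2: r + 1k = 24.816777… → ⌈·⌉ = 25
j=3: r + 2k = 42.594555… → ⌈·⌉ = 43
j=4: r + 3k = 60.372333… → ⌈·⌉ = 61
j=5: r + 4k = 78.150111… → ⌈·⌉ = 79
j=6: r + 5k = 95.927888… → ⌈·⌉ = 96
j=7: r + 6k = 113.705666… → ⌈·⌉ = 114
j=8: r + 7k = 131.483444… → ⌈·⌉ = 132
j=9: r + 8k = 149.261222… → ⌈·⌉ = 150
j=10: r + 9k = 167.039 → ⌈·⌉ = 168
j=11: r + 10k = 184.816777… → ⌈·⌉ = 185
j=12: r + 11k = 202.594555… → ⌈·⌉ = 203
j=13: r + 12k = 220.372333… → ⌈·⌉ = 221
j=14: r + 13k = 238.150111… → ⌈·⌉ = 239
j=15: r + 14k = 255.927888… → ⌈·⌉ = 256
j=16: r + 15k = 273.705666… → ⌈·⌉ = 274
j=17: r + 16k = 291.483444… → ⌈·⌉ = 292
j=18: r + 17k = 309.261222… → ⌈·⌉ = 310

8, 25, 43, 61, 79, 96, 114, 132, 150, 168, 185, 203, 221, 239, 256, 274, 292, 310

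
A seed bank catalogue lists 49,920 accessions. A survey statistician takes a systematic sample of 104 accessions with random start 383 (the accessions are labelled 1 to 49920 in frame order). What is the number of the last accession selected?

k = 49920/104 = 480
104th selection = r + (104−1)·k = 383 + 103×480 = 383 + 49440 = 49823

49823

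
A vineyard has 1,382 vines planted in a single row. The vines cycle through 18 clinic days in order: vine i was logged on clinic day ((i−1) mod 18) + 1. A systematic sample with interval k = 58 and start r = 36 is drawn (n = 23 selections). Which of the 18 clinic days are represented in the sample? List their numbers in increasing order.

2, 4, 6, 8, 10, 12, 14, 16, 18

Consecutive selections differ by k = 58, so their clinic day numbers differ by 58 mod 18 = 4.
gcd(58, 18) = 2, so the sample visits 18/2 = 9 distinct residues mod 18.
Start 36 is clinic day 18; the clinic days hit are 2, 4, 6, 8, 10, 12, 14, 16, 18.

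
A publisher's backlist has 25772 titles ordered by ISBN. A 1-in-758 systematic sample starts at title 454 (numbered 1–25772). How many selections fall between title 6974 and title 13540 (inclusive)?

k = 758
First selection ≥ 6974: 454 + ⌈(6974−454)/758⌉·758 = 454 + 9×758 = 7276
Last selection ≤ 13540: 454 + ⌊(13540−454)/758⌋·758 = 454 + 17×758 = 13340
Count = 17 − 9 + 1 = 9

9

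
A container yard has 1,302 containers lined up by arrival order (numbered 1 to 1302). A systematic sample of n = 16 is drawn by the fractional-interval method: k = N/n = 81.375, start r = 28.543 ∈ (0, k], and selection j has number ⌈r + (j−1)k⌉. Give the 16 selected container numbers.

29, 110, 192, 273, 355, 436, 517, 599, 680, 761, 843, 924, 1006, 1087, 1168, 1250

j=1: r + 0k = 28.543 → ⌈·⌉ = 29
j=2: r + 1k = 109.918 → ⌈·⌉ = 110
j=3: r + 2k = 191.293 → ⌈·⌉ = 192
j=4: r + 3k = 272.668 → ⌈·⌉ = 273
j=5: r + 4k = 354.043 → ⌈·⌉ = 355
j=6: r + 5k = 435.418 → ⌈·⌉ = 436
j=7: r + 6k = 516.793 → ⌈·⌉ = 517
j=8: r + 7k = 598.168 → ⌈·⌉ = 599
j=9: r + 8k = 679.543 → ⌈·⌉ = 680
j=10: r + 9k = 760.918 → ⌈·⌉ = 761
j=11: r + 10k = 842.293 → ⌈·⌉ = 843
j=12: r + 11k = 923.668 → ⌈·⌉ = 924
j=13: r + 12k = 1005.043 → ⌈·⌉ = 1006
j=14: r + 13k = 1086.418 → ⌈·⌉ = 1087
j=15: r + 14k = 1167.793 → ⌈·⌉ = 1168
j=16: r + 15k = 1249.168 → ⌈·⌉ = 1250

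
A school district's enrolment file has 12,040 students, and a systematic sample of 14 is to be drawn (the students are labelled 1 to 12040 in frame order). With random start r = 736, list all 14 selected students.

k = N/n = 12040/14 = 860
student 1: 736
student 2: 736 + 860 = 1596
student 3: 1596 + 860 = 2456
student 4: 2456 + 860 = 3316
student 5: 3316 + 860 = 4176
student 6: 4176 + 860 = 5036
student 7: 5036 + 860 = 5896
student 8: 5896 + 860 = 6756
student 9: 6756 + 860 = 7616
student 10: 7616 + 860 = 8476
student 11: 8476 + 860 = 9336
student 12: 9336 + 860 = 10196
student 13: 10196 + 860 = 11056
student 14: 11056 + 860 = 11916

736, 1596, 2456, 3316, 4176, 5036, 5896, 6756, 7616, 8476, 9336, 10196, 11056, 11916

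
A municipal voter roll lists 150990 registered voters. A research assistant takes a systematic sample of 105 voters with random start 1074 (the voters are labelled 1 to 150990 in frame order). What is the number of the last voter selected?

k = 150990/105 = 1438
105th selection = r + (105−1)·k = 1074 + 104×1438 = 1074 + 149552 = 150626

150626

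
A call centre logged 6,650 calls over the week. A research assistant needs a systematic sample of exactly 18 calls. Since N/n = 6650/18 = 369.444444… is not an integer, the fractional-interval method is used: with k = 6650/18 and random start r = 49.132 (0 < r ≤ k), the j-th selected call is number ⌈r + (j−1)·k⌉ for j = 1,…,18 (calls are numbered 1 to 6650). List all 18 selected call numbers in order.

j=1: r + 0k = 49.132 → ⌈·⌉ = 50
j=2: r + 1k = 418.576444… → ⌈·⌉ = 419
j=3: r + 2k = 788.020888… → ⌈·⌉ = 789
j=4: r + 3k = 1157.465333… → ⌈·⌉ = 1158
j=5: r + 4k = 1526.909777… → ⌈·⌉ = 1527
j=6: r + 5k = 1896.354222… → ⌈·⌉ = 1897
j=7: r + 6k = 2265.798666… → ⌈·⌉ = 2266
j=8: r + 7k = 2635.243111… → ⌈·⌉ = 2636
j=9: r + 8k = 3004.687555… → ⌈·⌉ = 3005
j=10: r + 9k = 3374.132 → ⌈·⌉ = 3375
j=11: r + 10k = 3743.576444… → ⌈·⌉ = 3744
j=12: r + 11k = 4113.020888… → ⌈·⌉ = 4114
j=13: r + 12k = 4482.465333… → ⌈·⌉ = 4483
j=14: r + 13k = 4851.909777… → ⌈·⌉ = 4852
j=15: r + 14k = 5221.354222… → ⌈·⌉ = 5222
j=16: r + 15k = 5590.798666… → ⌈·⌉ = 5591
j=17: r + 16k = 5960.243111… → ⌈·⌉ = 5961
j=18: r + 17k = 6329.687555… → ⌈·⌉ = 6330

50, 419, 789, 1158, 1527, 1897, 2266, 2636, 3005, 3375, 3744, 4114, 4483, 4852, 5222, 5591, 5961, 6330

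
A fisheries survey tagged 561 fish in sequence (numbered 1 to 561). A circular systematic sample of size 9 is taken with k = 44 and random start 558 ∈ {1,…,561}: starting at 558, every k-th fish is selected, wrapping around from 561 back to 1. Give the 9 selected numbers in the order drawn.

558, 41, 85, 129, 173, 217, 261, 305, 349

Selection 1: 558
Selection 2: 558 + 44 = 602 → 602 − 561 = 41
Selection 3: 41 + 44 = 85
Selection 4: 85 + 44 = 129
Selection 5: 129 + 44 = 173
Selection 6: 173 + 44 = 217
Selection 7: 217 + 44 = 261
Selection 8: 261 + 44 = 305
Selection 9: 305 + 44 = 349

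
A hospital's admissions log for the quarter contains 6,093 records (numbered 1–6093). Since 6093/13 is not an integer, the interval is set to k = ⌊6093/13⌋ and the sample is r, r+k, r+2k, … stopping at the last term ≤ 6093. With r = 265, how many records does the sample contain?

k = ⌊6093/13⌋ = 468
Achieved size = ⌊(6093 − 265)/468⌋ + 1 = ⌊5828/468⌋ + 1 = 12 + 1 = 13
(last selection: 265 + 12×468 = 5881 ≤ 6093; next would be 6349 > 6093)

13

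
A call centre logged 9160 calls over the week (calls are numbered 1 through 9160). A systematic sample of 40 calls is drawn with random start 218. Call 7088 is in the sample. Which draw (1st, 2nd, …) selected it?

31

k = 9160/40 = 229
position = (7088 − 218)/229 + 1 = 6870/229 + 1 = 30 + 1 = 31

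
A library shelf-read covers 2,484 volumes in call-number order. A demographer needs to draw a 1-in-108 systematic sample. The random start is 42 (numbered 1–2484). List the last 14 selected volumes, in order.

1014, 1122, 1230, 1338, 1446, 1554, 1662, 1770, 1878, 1986, 2094, 2202, 2310, 2418

10th selection = 42 + 9×108 = 1014
11th: 1014 + 108 = 1122
12th: 1122 + 108 = 1230
13th: 1230 + 108 = 1338
14th: 1338 + 108 = 1446
15th: 1446 + 108 = 1554
16th: 1554 + 108 = 1662
17th: 1662 + 108 = 1770
18th: 1770 + 108 = 1878
19th: 1878 + 108 = 1986
20th: 1986 + 108 = 2094
21st: 2094 + 108 = 2202
22nd: 2202 + 108 = 2310
23rd: 2310 + 108 = 2418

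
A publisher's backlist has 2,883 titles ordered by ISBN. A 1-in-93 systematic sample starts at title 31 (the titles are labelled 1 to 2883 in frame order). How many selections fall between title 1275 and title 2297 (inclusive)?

11

k = 93
First selection ≥ 1275: 31 + ⌈(1275−31)/93⌉·93 = 31 + 14×93 = 1333
Last selection ≤ 2297: 31 + ⌊(2297−31)/93⌋·93 = 31 + 24×93 = 2263
Count = 24 − 14 + 1 = 11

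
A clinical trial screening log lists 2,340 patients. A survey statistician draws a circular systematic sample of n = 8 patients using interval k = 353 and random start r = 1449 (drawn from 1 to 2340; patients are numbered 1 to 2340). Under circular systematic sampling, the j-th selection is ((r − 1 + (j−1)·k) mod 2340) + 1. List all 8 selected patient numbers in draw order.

Selection 1: 1449
Selection 2: 1449 + 353 = 1802
Selection 3: 1802 + 353 = 2155
Selection 4: 2155 + 353 = 2508 → 2508 − 2340 = 168
Selection 5: 168 + 353 = 521
Selection 6: 521 + 353 = 874
Selection 7: 874 + 353 = 1227
Selection 8: 1227 + 353 = 1580

1449, 1802, 2155, 168, 521, 874, 1227, 1580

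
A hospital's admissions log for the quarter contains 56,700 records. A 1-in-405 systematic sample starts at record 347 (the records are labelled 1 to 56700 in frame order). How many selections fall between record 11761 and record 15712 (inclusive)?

k = 405
First selection ≥ 11761: 347 + ⌈(11761−347)/405⌉·405 = 347 + 29×405 = 12092
Last selection ≤ 15712: 347 + ⌊(15712−347)/405⌋·405 = 347 + 37×405 = 15332
Count = 37 − 29 + 1 = 9

9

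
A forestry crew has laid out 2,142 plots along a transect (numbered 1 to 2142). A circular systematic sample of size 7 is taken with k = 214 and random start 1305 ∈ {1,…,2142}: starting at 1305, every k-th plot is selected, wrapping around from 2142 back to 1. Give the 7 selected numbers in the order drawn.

1305, 1519, 1733, 1947, 19, 233, 447

Selection 1: 1305
Selection 2: 1305 + 214 = 1519
Selection 3: 1519 + 214 = 1733
Selection 4: 1733 + 214 = 1947
Selection 5: 1947 + 214 = 2161 → 2161 − 2142 = 19
Selection 6: 19 + 214 = 233
Selection 7: 233 + 214 = 447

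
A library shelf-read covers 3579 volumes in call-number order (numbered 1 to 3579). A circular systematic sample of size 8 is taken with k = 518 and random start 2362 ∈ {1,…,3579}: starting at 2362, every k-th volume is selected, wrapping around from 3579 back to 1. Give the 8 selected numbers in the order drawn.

Selection 1: 2362
Selection 2: 2362 + 518 = 2880
Selection 3: 2880 + 518 = 3398
Selection 4: 3398 + 518 = 3916 → 3916 − 3579 = 337
Selection 5: 337 + 518 = 855
Selection 6: 855 + 518 = 1373
Selection 7: 1373 + 518 = 1891
Selection 8: 1891 + 518 = 2409

2362, 2880, 3398, 337, 855, 1373, 1891, 2409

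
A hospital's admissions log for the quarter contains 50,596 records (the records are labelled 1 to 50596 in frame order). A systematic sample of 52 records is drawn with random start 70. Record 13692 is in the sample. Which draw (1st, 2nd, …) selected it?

15

k = 50596/52 = 973
position = (13692 − 70)/973 + 1 = 13622/973 + 1 = 14 + 1 = 15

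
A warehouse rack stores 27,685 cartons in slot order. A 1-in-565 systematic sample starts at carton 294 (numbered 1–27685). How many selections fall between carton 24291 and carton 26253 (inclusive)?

k = 565
First selection ≥ 24291: 294 + ⌈(24291−294)/565⌉·565 = 294 + 43×565 = 24589
Last selection ≤ 26253: 294 + ⌊(26253−294)/565⌋·565 = 294 + 45×565 = 25719
Count = 45 − 43 + 1 = 3

3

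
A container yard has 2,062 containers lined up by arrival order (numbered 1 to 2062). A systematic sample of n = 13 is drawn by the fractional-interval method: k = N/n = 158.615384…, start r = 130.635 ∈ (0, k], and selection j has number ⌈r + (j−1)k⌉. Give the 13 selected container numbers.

131, 290, 448, 607, 766, 924, 1083, 1241, 1400, 1559, 1717, 1876, 2035

j=1: r + 0k = 130.635 → ⌈·⌉ = 131
j=2: r + 1k = 289.250384… → ⌈·⌉ = 290
j=3: r + 2k = 447.865769… → ⌈·⌉ = 448
j=4: r + 3k = 606.481153… → ⌈·⌉ = 607
j=5: r + 4k = 765.096538… → ⌈·⌉ = 766
j=6: r + 5k = 923.711923… → ⌈·⌉ = 924
j=7: r + 6k = 1082.327307… → ⌈·⌉ = 1083
j=8: r + 7k = 1240.942692… → ⌈·⌉ = 1241
j=9: r + 8k = 1399.558076… → ⌈·⌉ = 1400
j=10: r + 9k = 1558.173461… → ⌈·⌉ = 1559
j=11: r + 10k = 1716.788846… → ⌈·⌉ = 1717
j=12: r + 11k = 1875.404230… → ⌈·⌉ = 1876
j=13: r + 12k = 2034.019615… → ⌈·⌉ = 2035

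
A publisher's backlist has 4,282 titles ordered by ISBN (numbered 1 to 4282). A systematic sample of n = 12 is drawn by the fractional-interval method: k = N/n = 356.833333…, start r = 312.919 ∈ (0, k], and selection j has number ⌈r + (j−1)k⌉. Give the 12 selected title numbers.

313, 670, 1027, 1384, 1741, 2098, 2454, 2811, 3168, 3525, 3882, 4239

j=1: r + 0k = 312.919 → ⌈·⌉ = 313
j=2: r + 1k = 669.752333… → ⌈·⌉ = 670
j=3: r + 2k = 1026.585666… → ⌈·⌉ = 1027
j=4: r + 3k = 1383.419 → ⌈·⌉ = 1384
j=5: r + 4k = 1740.252333… → ⌈·⌉ = 1741
j=6: r + 5k = 2097.085666… → ⌈·⌉ = 2098
j=7: r + 6k = 2453.919 → ⌈·⌉ = 2454
j=8: r + 7k = 2810.752333… → ⌈·⌉ = 2811
j=9: r + 8k = 3167.585666… → ⌈·⌉ = 3168
j=10: r + 9k = 3524.419 → ⌈·⌉ = 3525
j=11: r + 10k = 3881.252333… → ⌈·⌉ = 3882
j=12: r + 11k = 4238.085666… → ⌈·⌉ = 4239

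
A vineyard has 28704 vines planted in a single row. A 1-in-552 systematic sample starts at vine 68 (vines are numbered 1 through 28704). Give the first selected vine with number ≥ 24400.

k = 552
Steps past start: ⌈(24400 − 68)/552⌉ = ⌈24332/552⌉ = 45
Selected vine: 68 + 45×552 = 24908

24908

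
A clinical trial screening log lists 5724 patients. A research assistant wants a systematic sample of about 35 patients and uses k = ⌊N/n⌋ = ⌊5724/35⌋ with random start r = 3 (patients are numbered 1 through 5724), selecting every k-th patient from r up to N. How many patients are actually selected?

k = ⌊5724/35⌋ = 163
Achieved size = ⌊(5724 − 3)/163⌋ + 1 = ⌊5721/163⌋ + 1 = 35 + 1 = 36
(last selection: 3 + 35×163 = 5708 ≤ 5724; next would be 5871 > 5724)

36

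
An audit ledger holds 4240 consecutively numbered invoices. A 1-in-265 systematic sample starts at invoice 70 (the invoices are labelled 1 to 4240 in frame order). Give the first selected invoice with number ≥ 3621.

3780

k = 265
Steps past start: ⌈(3621 − 70)/265⌉ = ⌈3551/265⌉ = 14
Selected invoice: 70 + 14×265 = 3780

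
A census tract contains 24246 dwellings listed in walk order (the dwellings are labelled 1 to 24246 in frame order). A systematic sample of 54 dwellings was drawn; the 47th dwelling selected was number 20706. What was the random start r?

k = 24246/54 = 449
r = 20706 − (47−1)×449 = 20706 − 20654 = 52

52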